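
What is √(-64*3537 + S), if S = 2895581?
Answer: √2669213 ≈ 1633.8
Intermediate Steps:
√(-64*3537 + S) = √(-64*3537 + 2895581) = √(-226368 + 2895581) = √2669213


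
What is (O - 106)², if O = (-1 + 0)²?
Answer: 11025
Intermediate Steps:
O = 1 (O = (-1)² = 1)
(O - 106)² = (1 - 106)² = (-105)² = 11025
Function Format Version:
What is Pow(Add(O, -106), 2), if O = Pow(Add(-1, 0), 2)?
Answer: 11025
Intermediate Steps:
O = 1 (O = Pow(-1, 2) = 1)
Pow(Add(O, -106), 2) = Pow(Add(1, -106), 2) = Pow(-105, 2) = 11025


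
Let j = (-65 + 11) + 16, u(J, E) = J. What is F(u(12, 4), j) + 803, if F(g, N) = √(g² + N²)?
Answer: 803 + 2*√397 ≈ 842.85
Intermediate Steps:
j = -38 (j = -54 + 16 = -38)
F(g, N) = √(N² + g²)
F(u(12, 4), j) + 803 = √((-38)² + 12²) + 803 = √(1444 + 144) + 803 = √1588 + 803 = 2*√397 + 803 = 803 + 2*√397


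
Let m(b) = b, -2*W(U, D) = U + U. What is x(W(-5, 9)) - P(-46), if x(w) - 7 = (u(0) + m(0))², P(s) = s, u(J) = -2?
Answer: 57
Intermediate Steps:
W(U, D) = -U (W(U, D) = -(U + U)/2 = -U)
x(w) = 11 (x(w) = 7 + (-2 + 0)² = 7 + (-2)² = 7 + 4 = 11)
x(W(-5, 9)) - P(-46) = 11 - 1*(-46) = 11 + 46 = 57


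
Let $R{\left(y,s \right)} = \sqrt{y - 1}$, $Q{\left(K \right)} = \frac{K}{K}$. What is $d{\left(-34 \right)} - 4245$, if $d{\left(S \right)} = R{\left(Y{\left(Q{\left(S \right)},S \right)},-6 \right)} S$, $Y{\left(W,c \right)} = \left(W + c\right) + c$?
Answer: $-4245 - 68 i \sqrt{17} \approx -4245.0 - 280.37 i$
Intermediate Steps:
$Q{\left(K \right)} = 1$
$Y{\left(W,c \right)} = W + 2 c$
$R{\left(y,s \right)} = \sqrt{-1 + y}$
$d{\left(S \right)} = \sqrt{2} S^{\frac{3}{2}}$ ($d{\left(S \right)} = \sqrt{-1 + \left(1 + 2 S\right)} S = \sqrt{2 S} S = \sqrt{2} \sqrt{S} S = \sqrt{2} S^{\frac{3}{2}}$)
$d{\left(-34 \right)} - 4245 = \sqrt{2} \left(-34\right)^{\frac{3}{2}} - 4245 = \sqrt{2} \left(- 34 i \sqrt{34}\right) - 4245 = - 68 i \sqrt{17} - 4245 = -4245 - 68 i \sqrt{17}$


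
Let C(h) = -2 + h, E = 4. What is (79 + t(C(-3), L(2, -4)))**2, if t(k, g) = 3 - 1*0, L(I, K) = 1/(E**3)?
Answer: 6724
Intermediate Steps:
L(I, K) = 1/64 (L(I, K) = 1/(4**3) = 1/64)
t(k, g) = 3 (t(k, g) = 3 + 0 = 3)
(79 + t(C(-3), L(2, -4)))**2 = (79 + 3)**2 = 82**2 = 6724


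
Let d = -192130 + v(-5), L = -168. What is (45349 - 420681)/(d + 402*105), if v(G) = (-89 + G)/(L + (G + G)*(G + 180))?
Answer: 359943388/143773233 ≈ 2.5035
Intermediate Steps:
v(G) = (-89 + G)/(-168 + 2*G*(180 + G)) (v(G) = (-89 + G)/(-168 + (G + G)*(G + 180)) = (-89 + G)/(-168 + (2*G)*(180 + G)) = (-89 + G)/(-168 + 2*G*(180 + G)))
d = -184252623/959 (d = -192130 + (-89 - 5)/(2*(-84 + (-5)² + 180*(-5))) = -192130 + (½)*(-94)/(-84 + 25 - 900) = -192130 + (½)*(-94)/(-959) = -192130 + (½)*(-1/959)*(-94) = -192130 + 47/959 = -184252623/959 ≈ -1.9213e+5)
(45349 - 420681)/(d + 402*105) = (45349 - 420681)/(-184252623/959 + 402*105) = -375332/(-184252623/959 + 42210) = -375332/(-143773233/959) = -375332*(-959/143773233) = 359943388/143773233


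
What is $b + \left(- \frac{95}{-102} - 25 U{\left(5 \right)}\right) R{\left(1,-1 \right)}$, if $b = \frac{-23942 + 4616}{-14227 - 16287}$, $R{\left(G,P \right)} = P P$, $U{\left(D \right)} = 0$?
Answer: $\frac{2435041}{1556214} \approx 1.5647$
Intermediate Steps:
$R{\left(G,P \right)} = P^{2}$
$b = \frac{9663}{15257}$ ($b = - \frac{19326}{-30514} = \left(-19326\right) \left(- \frac{1}{30514}\right) = \frac{9663}{15257} \approx 0.63335$)
$b + \left(- \frac{95}{-102} - 25 U{\left(5 \right)}\right) R{\left(1,-1 \right)} = \frac{9663}{15257} + \left(- \frac{95}{-102} - 0\right) \left(-1\right)^{2} = \frac{9663}{15257} + \left(\left(-95\right) \left(- \frac{1}{102}\right) + 0\right) 1 = \frac{9663}{15257} + \left(\frac{95}{102} + 0\right) 1 = \frac{9663}{15257} + \frac{95}{102} \cdot 1 = \frac{9663}{15257} + \frac{95}{102} = \frac{2435041}{1556214}$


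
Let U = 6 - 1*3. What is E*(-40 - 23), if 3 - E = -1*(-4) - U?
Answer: -126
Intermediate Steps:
U = 3 (U = 6 - 3 = 3)
E = 2 (E = 3 - (-1*(-4) - 1*3) = 3 - (4 - 3) = 3 - 1*1 = 3 - 1 = 2)
E*(-40 - 23) = 2*(-40 - 23) = 2*(-63) = -126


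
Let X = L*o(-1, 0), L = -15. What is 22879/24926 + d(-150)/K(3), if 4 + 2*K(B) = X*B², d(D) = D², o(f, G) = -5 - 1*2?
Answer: 1143199139/23455366 ≈ 48.739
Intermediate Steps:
o(f, G) = -7 (o(f, G) = -5 - 2 = -7)
X = 105 (X = -15*(-7) = 105)
K(B) = -2 + 105*B²/2 (K(B) = -2 + (105*B²)/2 = -2 + 105*B²/2)
22879/24926 + d(-150)/K(3) = 22879/24926 + (-150)²/(-2 + (105/2)*3²) = 22879*(1/24926) + 22500/(-2 + (105/2)*9) = 22879/24926 + 22500/(-2 + 945/2) = 22879/24926 + 22500/(941/2) = 22879/24926 + 22500*(2/941) = 22879/24926 + 45000/941 = 1143199139/23455366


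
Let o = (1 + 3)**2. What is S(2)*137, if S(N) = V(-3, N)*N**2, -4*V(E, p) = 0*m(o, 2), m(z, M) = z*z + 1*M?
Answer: 0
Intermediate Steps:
o = 16 (o = 4**2 = 16)
m(z, M) = M + z**2 (m(z, M) = z**2 + M = M + z**2)
V(E, p) = 0 (V(E, p) = -0*(2 + 16**2) = -0*(2 + 256) = -0*258 = -1/4*0 = 0)
S(N) = 0 (S(N) = 0*N**2 = 0)
S(2)*137 = 0*137 = 0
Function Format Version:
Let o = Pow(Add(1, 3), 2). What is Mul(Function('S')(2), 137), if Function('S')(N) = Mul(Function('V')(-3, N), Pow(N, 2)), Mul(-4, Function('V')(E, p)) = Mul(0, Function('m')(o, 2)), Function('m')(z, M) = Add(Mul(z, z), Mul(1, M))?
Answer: 0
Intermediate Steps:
o = 16 (o = Pow(4, 2) = 16)
Function('m')(z, M) = Add(M, Pow(z, 2)) (Function('m')(z, M) = Add(Pow(z, 2), M) = Add(M, Pow(z, 2)))
Function('V')(E, p) = 0 (Function('V')(E, p) = Mul(Rational(-1, 4), Mul(0, Add(2, Pow(16, 2)))) = Mul(Rational(-1, 4), Mul(0, Add(2, 256))) = Mul(Rational(-1, 4), Mul(0, 258)) = Mul(Rational(-1, 4), 0) = 0)
Function('S')(N) = 0 (Function('S')(N) = Mul(0, Pow(N, 2)) = 0)
Mul(Function('S')(2), 137) = Mul(0, 137) = 0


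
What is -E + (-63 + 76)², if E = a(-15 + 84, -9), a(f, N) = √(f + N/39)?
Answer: 169 - √11622/13 ≈ 160.71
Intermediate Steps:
a(f, N) = √(f + N/39) (a(f, N) = √(f + N*(1/39)) = √(f + N/39))
E = √11622/13 (E = √(39*(-9) + 1521*(-15 + 84))/39 = √(-351 + 1521*69)/39 = √(-351 + 104949)/39 = √104598/39 = (3*√11622)/39 = √11622/13 ≈ 8.2927)
-E + (-63 + 76)² = -√11622/13 + (-63 + 76)² = -√11622/13 + 13² = -√11622/13 + 169 = 169 - √11622/13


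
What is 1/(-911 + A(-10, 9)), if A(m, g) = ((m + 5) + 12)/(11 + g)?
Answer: -20/18213 ≈ -0.0010981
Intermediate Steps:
A(m, g) = (17 + m)/(11 + g) (A(m, g) = ((5 + m) + 12)/(11 + g) = (17 + m)/(11 + g))
1/(-911 + A(-10, 9)) = 1/(-911 + (17 - 10)/(11 + 9)) = 1/(-911 + 7/20) = 1/(-18213/20) = -20/18213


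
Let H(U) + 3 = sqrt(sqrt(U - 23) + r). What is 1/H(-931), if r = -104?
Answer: -1/(3 - sqrt(-104 + 3*I*sqrt(106))) ≈ -0.013841 - 0.095*I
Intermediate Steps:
H(U) = -3 + sqrt(-104 + sqrt(-23 + U)) (H(U) = -3 + sqrt(sqrt(U - 23) - 104) = -3 + sqrt(sqrt(-23 + U) - 104) = -3 + sqrt(-104 + sqrt(-23 + U)))
1/H(-931) = 1/(-3 + sqrt(-104 + sqrt(-23 - 931))) = 1/(-3 + sqrt(-104 + sqrt(-954))) = 1/(-3 + sqrt(-104 + 3*I*sqrt(106)))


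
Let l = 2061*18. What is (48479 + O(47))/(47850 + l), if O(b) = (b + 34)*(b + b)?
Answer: 56093/84948 ≈ 0.66032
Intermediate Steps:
O(b) = 2*b*(34 + b) (O(b) = (34 + b)*(2*b) = 2*b*(34 + b))
l = 37098
(48479 + O(47))/(47850 + l) = (48479 + 2*47*(34 + 47))/(47850 + 37098) = (48479 + 2*47*81)/84948 = (48479 + 7614)*(1/84948) = 56093*(1/84948) = 56093/84948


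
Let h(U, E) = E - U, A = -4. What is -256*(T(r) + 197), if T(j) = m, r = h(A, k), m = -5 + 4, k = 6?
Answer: -50176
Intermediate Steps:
m = -1
r = 10 (r = 6 - 1*(-4) = 6 + 4 = 10)
T(j) = -1
-256*(T(r) + 197) = -256*(-1 + 197) = -256*196 = -50176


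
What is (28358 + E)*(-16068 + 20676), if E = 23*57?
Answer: 136714752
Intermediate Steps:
E = 1311
(28358 + E)*(-16068 + 20676) = (28358 + 1311)*(-16068 + 20676) = 29669*4608 = 136714752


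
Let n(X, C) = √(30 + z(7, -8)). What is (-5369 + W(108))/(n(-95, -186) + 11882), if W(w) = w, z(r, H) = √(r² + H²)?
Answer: -5261/(11882 + √(30 + √113)) ≈ -0.44253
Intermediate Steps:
z(r, H) = √(H² + r²)
n(X, C) = √(30 + √113) (n(X, C) = √(30 + √((-8)² + 7²)) = √(30 + √(64 + 49)) = √(30 + √113))
(-5369 + W(108))/(n(-95, -186) + 11882) = (-5369 + 108)/(√(30 + √113) + 11882) = -5261/(11882 + √(30 + √113))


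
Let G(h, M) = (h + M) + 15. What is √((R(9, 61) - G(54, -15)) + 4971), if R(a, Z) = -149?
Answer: 4*√298 ≈ 69.051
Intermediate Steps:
G(h, M) = 15 + M + h (G(h, M) = (M + h) + 15 = 15 + M + h)
√((R(9, 61) - G(54, -15)) + 4971) = √((-149 - (15 - 15 + 54)) + 4971) = √((-149 - 1*54) + 4971) = √((-149 - 54) + 4971) = √(-203 + 4971) = √4768 = 4*√298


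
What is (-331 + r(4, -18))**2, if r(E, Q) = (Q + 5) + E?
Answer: 115600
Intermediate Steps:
r(E, Q) = 5 + E + Q (r(E, Q) = (5 + Q) + E = 5 + E + Q)
(-331 + r(4, -18))**2 = (-331 + (5 + 4 - 18))**2 = (-331 - 9)**2 = (-340)**2 = 115600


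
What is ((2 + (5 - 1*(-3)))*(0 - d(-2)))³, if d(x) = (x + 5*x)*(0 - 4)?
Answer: -110592000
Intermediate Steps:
d(x) = -24*x (d(x) = (6*x)*(-4) = -24*x)
((2 + (5 - 1*(-3)))*(0 - d(-2)))³ = ((2 + (5 - 1*(-3)))*(0 - (-24)*(-2)))³ = ((2 + (5 + 3))*(0 - 1*48))³ = ((2 + 8)*(0 - 48))³ = (10*(-48))³ = (-480)³ = -110592000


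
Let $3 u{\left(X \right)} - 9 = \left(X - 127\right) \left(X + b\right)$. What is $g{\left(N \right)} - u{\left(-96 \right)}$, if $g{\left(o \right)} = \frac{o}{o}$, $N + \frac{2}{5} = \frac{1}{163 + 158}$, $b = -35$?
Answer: $- \frac{29219}{3} \approx -9739.7$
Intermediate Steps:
$u{\left(X \right)} = 3 + \frac{\left(-127 + X\right) \left(-35 + X\right)}{3}$ ($u{\left(X \right)} = 3 + \frac{\left(X - 127\right) \left(X - 35\right)}{3} = 3 + \frac{\left(-127 + X\right) \left(-35 + X\right)}{3}$)
$N = - \frac{637}{1605}$ ($N = - \frac{2}{5} + \frac{1}{163 + 158} = - \frac{2}{5} + \frac{1}{321} = - \frac{637}{1605} \approx -0.39688$)
$g{\left(o \right)} = 1$
$g{\left(N \right)} - u{\left(-96 \right)} = 1 - \left(\frac{4454}{3} - -5184 + \frac{\left(-96\right)^{2}}{3}\right) = 1 - \left(\frac{4454}{3} + 5184 + \frac{1}{3} \cdot 9216\right) = 1 - \left(\frac{4454}{3} + 5184 + 3072\right) = 1 - \frac{29222}{3} = - \frac{29219}{3}$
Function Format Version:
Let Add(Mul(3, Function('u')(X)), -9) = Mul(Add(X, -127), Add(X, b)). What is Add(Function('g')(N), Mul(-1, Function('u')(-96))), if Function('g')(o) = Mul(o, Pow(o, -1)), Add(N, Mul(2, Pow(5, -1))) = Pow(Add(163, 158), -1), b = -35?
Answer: Rational(-29219, 3) ≈ -9739.7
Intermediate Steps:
Function('u')(X) = Add(3, Mul(Rational(1, 3), Add(-127, X), Add(-35, X))) (Function('u')(X) = Add(3, Mul(Rational(1, 3), Mul(Add(X, -127), Add(X, -35)))) = Add(3, Mul(Rational(1, 3), Mul(Add(-127, X), Add(-35, X)))) = Add(3, Mul(Rational(1, 3), Add(-127, X), Add(-35, X))))
N = Rational(-637, 1605) (N = Add(Rational(-2, 5), Pow(Add(163, 158), -1)) = Add(Rational(-2, 5), Pow(321, -1)) = Add(Rational(-2, 5), Rational(1, 321)) = Rational(-637, 1605) ≈ -0.39688)
Function('g')(o) = 1
Add(Function('g')(N), Mul(-1, Function('u')(-96))) = Add(1, Mul(-1, Add(Rational(4454, 3), Mul(-54, -96), Mul(Rational(1, 3), Pow(-96, 2))))) = Add(1, Mul(-1, Add(Rational(4454, 3), 5184, Mul(Rational(1, 3), 9216)))) = Add(1, Mul(-1, Add(Rational(4454, 3), 5184, 3072))) = Add(1, Mul(-1, Rational(29222, 3))) = Add(1, Rational(-29222, 3)) = Rational(-29219, 3)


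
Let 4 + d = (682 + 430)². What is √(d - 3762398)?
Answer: I*√2525858 ≈ 1589.3*I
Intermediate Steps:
d = 1236540 (d = -4 + (682 + 430)² = -4 + 1112² = -4 + 1236544 = 1236540)
√(d - 3762398) = √(1236540 - 3762398) = √(-2525858) = I*√2525858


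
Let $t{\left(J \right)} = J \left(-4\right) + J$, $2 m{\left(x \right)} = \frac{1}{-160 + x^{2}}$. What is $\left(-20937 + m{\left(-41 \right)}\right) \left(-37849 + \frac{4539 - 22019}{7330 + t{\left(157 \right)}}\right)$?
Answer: $\frac{290097010915459}{366054} \approx 7.925 \cdot 10^{8}$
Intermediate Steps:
$m{\left(x \right)} = \frac{1}{2 \left(-160 + x^{2}\right)}$
$t{\left(J \right)} = - 3 J$ ($t{\left(J \right)} = - 4 J + J = - 3 J$)
$\left(-20937 + m{\left(-41 \right)}\right) \left(-37849 + \frac{4539 - 22019}{7330 + t{\left(157 \right)}}\right) = \left(-20937 + \frac{1}{2 \left(-160 + \left(-41\right)^{2}\right)}\right) \left(-37849 + \frac{4539 - 22019}{7330 - 471}\right) = \left(-20937 + \frac{1}{2 \left(-160 + 1681\right)}\right) \left(-37849 - \frac{17480}{7330 - 471}\right) = \left(-20937 + \frac{1}{2 \cdot 1521}\right) \left(-37849 - \frac{17480}{6859}\right) = \left(-20937 + \frac{1}{2} \cdot \frac{1}{1521}\right) \left(-37849 - \frac{920}{361}\right) = \left(-20937 + \frac{1}{3042}\right) \left(-37849 - \frac{920}{361}\right) = \left(- \frac{63690353}{3042}\right) \left(- \frac{13664409}{361}\right) = \frac{290097010915459}{366054}$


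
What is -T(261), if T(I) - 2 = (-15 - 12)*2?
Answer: 52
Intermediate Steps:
T(I) = -52 (T(I) = 2 + (-15 - 12)*2 = 2 - 27*2 = 2 - 54 = -52)
-T(261) = -1*(-52) = 52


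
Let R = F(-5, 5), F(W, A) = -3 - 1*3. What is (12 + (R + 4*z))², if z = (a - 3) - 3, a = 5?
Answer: 4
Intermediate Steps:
F(W, A) = -6 (F(W, A) = -3 - 3 = -6)
z = -1 (z = (5 - 3) - 3 = 2 - 3 = -1)
R = -6
(12 + (R + 4*z))² = (12 + (-6 + 4*(-1)))² = (12 + (-6 - 4))² = (12 - 10)² = 2² = 4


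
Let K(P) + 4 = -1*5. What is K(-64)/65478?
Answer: -3/21826 ≈ -0.00013745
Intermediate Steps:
K(P) = -9 (K(P) = -4 - 1*5 = -4 - 5 = -9)
K(-64)/65478 = -9/65478 = -9*1/65478 = -3/21826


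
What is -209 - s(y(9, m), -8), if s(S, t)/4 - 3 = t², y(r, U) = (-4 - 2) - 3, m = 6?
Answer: -477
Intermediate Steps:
y(r, U) = -9 (y(r, U) = -6 - 3 = -9)
s(S, t) = 12 + 4*t²
-209 - s(y(9, m), -8) = -209 - (12 + 4*(-8)²) = -209 - (12 + 4*64) = -209 - (12 + 256) = -209 - 1*268 = -209 - 268 = -477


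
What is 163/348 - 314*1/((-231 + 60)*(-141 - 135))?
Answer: 631973/1368684 ≈ 0.46174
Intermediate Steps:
163/348 - 314*1/((-231 + 60)*(-141 - 135)) = 163*(1/348) - 314/((-276*(-171))) = 163/348 - 314/47196 = 163/348 - 314*1/47196 = 163/348 - 157/23598 = 631973/1368684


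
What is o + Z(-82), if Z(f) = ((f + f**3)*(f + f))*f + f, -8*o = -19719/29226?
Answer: -577965557609779/77936 ≈ -7.4159e+9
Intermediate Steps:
o = 6573/77936 (o = -(-19719)/(8*29226) = -1/8*(-6573/9742) = 6573/77936 ≈ 0.084338)
Z(f) = f + 2*f**2*(f + f**3) (Z(f) = ((f + f**3)*(2*f))*f + f = (2*f*(f + f**3))*f + f = 2*f**2*(f + f**3) + f = f + 2*f**2*(f + f**3))
o + Z(-82) = 6573/77936 + (-82 + 2*(-82)**3 + 2*(-82)**5) = 6573/77936 + (-82 + 2*(-551368) + 2*(-3707398432)) = 6573/77936 + (-82 - 1102736 - 7414796864) = 6573/77936 - 7415899682 = -577965557609779/77936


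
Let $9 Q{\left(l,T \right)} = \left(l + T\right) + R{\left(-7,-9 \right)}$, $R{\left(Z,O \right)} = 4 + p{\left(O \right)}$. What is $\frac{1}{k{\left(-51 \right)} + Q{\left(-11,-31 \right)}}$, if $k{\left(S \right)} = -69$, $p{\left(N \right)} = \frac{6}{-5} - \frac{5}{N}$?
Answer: $- \frac{405}{29684} \approx -0.013644$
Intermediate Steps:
$p{\left(N \right)} = - \frac{6}{5} - \frac{5}{N}$ ($p{\left(N \right)} = 6 \left(- \frac{1}{5}\right) - \frac{5}{N} = - \frac{6}{5} - \frac{5}{N}$)
$R{\left(Z,O \right)} = \frac{14}{5} - \frac{5}{O}$ ($R{\left(Z,O \right)} = 4 - \left(\frac{6}{5} + \frac{5}{O}\right) = \frac{14}{5} - \frac{5}{O}$)
$Q{\left(l,T \right)} = \frac{151}{405} + \frac{T}{9} + \frac{l}{9}$ ($Q{\left(l,T \right)} = \frac{\left(l + T\right) + \left(\frac{14}{5} - \frac{5}{-9}\right)}{9} = \frac{\left(T + l\right) + \left(\frac{14}{5} - - \frac{5}{9}\right)}{9} = \frac{\left(T + l\right) + \left(\frac{14}{5} + \frac{5}{9}\right)}{9} = \frac{\left(T + l\right) + \frac{151}{45}}{9} = \frac{\frac{151}{45} + T + l}{9} = \frac{151}{405} + \frac{T}{9} + \frac{l}{9}$)
$\frac{1}{k{\left(-51 \right)} + Q{\left(-11,-31 \right)}} = \frac{1}{-69 + \left(\frac{151}{405} + \frac{1}{9} \left(-31\right) + \frac{1}{9} \left(-11\right)\right)} = \frac{1}{-69 - \frac{1739}{405}} = \frac{1}{- \frac{29684}{405}} = - \frac{405}{29684}$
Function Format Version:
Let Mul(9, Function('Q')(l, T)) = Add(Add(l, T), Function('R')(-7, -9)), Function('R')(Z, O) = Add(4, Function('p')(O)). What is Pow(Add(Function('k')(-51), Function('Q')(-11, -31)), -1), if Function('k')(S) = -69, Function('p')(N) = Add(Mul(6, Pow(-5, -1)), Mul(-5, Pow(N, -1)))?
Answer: Rational(-405, 29684) ≈ -0.013644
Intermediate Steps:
Function('p')(N) = Add(Rational(-6, 5), Mul(-5, Pow(N, -1))) (Function('p')(N) = Add(Mul(6, Rational(-1, 5)), Mul(-5, Pow(N, -1))) = Add(Rational(-6, 5), Mul(-5, Pow(N, -1))))
Function('R')(Z, O) = Add(Rational(14, 5), Mul(-5, Pow(O, -1))) (Function('R')(Z, O) = Add(4, Add(Rational(-6, 5), Mul(-5, Pow(O, -1)))) = Add(Rational(14, 5), Mul(-5, Pow(O, -1))))
Function('Q')(l, T) = Add(Rational(151, 405), Mul(Rational(1, 9), T), Mul(Rational(1, 9), l)) (Function('Q')(l, T) = Mul(Rational(1, 9), Add(Add(l, T), Add(Rational(14, 5), Mul(-5, Pow(-9, -1))))) = Mul(Rational(1, 9), Add(Add(T, l), Add(Rational(14, 5), Mul(-5, Rational(-1, 9))))) = Mul(Rational(1, 9), Add(Add(T, l), Add(Rational(14, 5), Rational(5, 9)))) = Mul(Rational(1, 9), Add(Add(T, l), Rational(151, 45))) = Mul(Rational(1, 9), Add(Rational(151, 45), T, l)) = Add(Rational(151, 405), Mul(Rational(1, 9), T), Mul(Rational(1, 9), l)))
Pow(Add(Function('k')(-51), Function('Q')(-11, -31)), -1) = Pow(Add(-69, Add(Rational(151, 405), Mul(Rational(1, 9), -31), Mul(Rational(1, 9), -11))), -1) = Pow(Add(-69, Add(Rational(151, 405), Rational(-31, 9), Rational(-11, 9))), -1) = Pow(Add(-69, Rational(-1739, 405)), -1) = Pow(Rational(-29684, 405), -1) = Rational(-405, 29684)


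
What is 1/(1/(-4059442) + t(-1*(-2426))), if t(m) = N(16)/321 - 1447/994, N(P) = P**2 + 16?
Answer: -323815599177/197003785168 ≈ -1.6437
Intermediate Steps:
N(P) = 16 + P**2
t(m) = -194119/319074 (t(m) = (16 + 16**2)/321 - 1447/994 = (16 + 256)*(1/321) - 1447*1/994 = 272*(1/321) - 1447/994 = 272/321 - 1447/994 = -194119/319074)
1/(1/(-4059442) + t(-1*(-2426))) = 1/(1/(-4059442) - 194119/319074) = 1/(-1/4059442 - 194119/319074) = 1/(-197003785168/323815599177) = -323815599177/197003785168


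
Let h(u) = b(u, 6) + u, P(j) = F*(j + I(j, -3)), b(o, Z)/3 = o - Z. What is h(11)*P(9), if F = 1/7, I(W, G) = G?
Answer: 156/7 ≈ 22.286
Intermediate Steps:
F = ⅐ ≈ 0.14286
b(o, Z) = -3*Z + 3*o (b(o, Z) = 3*(o - Z) = -3*Z + 3*o)
P(j) = -3/7 + j/7 (P(j) = (j - 3)/7 = (-3 + j)/7 = -3/7 + j/7)
h(u) = -18 + 4*u (h(u) = (-3*6 + 3*u) + u = (-18 + 3*u) + u = -18 + 4*u)
h(11)*P(9) = (-18 + 4*11)*(-3/7 + (⅐)*9) = (-18 + 44)*(-3/7 + 9/7) = 26*(6/7) = 156/7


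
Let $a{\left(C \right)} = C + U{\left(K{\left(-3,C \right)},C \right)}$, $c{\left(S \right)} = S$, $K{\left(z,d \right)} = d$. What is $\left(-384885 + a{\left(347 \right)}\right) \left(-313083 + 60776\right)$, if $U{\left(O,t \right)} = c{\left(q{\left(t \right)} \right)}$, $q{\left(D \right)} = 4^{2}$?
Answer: $97017592254$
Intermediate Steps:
$q{\left(D \right)} = 16$
$U{\left(O,t \right)} = 16$
$a{\left(C \right)} = 16 + C$ ($a{\left(C \right)} = C + 16 = 16 + C$)
$\left(-384885 + a{\left(347 \right)}\right) \left(-313083 + 60776\right) = \left(-384885 + \left(16 + 347\right)\right) \left(-313083 + 60776\right) = \left(-384885 + 363\right) \left(-252307\right) = \left(-384522\right) \left(-252307\right) = 97017592254$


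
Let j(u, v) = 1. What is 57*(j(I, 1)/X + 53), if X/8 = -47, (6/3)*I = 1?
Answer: 1135839/376 ≈ 3020.8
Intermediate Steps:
I = ½ (I = (½)*1 = ½ ≈ 0.50000)
X = -376 (X = 8*(-47) = -376)
57*(j(I, 1)/X + 53) = 57*(1/(-376) + 53) = 57*(1*(-1/376) + 53) = 57*(-1/376 + 53) = 57*(19927/376) = 1135839/376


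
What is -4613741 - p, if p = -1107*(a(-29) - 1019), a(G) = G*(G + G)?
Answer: -3879800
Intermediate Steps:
a(G) = 2*G² (a(G) = G*(2*G) = 2*G²)
p = -733941 (p = -1107*(2*(-29)² - 1019) = -1107*(2*841 - 1019) = -1107*(1682 - 1019) = -1107*663 = -733941)
-4613741 - p = -4613741 - 1*(-733941) = -4613741 + 733941 = -3879800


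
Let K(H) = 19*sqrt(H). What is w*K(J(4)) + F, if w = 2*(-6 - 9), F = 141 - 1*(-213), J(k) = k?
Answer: -786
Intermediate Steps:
F = 354 (F = 141 + 213 = 354)
w = -30 (w = 2*(-15) = -30)
w*K(J(4)) + F = -570*sqrt(4) + 354 = -570*2 + 354 = -30*38 + 354 = -1140 + 354 = -786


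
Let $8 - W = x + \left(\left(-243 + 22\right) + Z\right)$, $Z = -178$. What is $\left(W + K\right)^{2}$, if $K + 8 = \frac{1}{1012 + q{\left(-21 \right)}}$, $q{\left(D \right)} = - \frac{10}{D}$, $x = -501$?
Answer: $\frac{366179645344041}{452072644} \approx 8.1 \cdot 10^{5}$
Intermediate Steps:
$K = - \frac{170075}{21262}$ ($K = -8 + \frac{1}{1012 - \frac{10}{-21}} = -8 + \frac{1}{1012 - - \frac{10}{21}} = -8 + \frac{1}{1012 + \frac{10}{21}} = -8 + \frac{1}{\frac{21262}{21}} = -8 + \frac{21}{21262} = - \frac{170075}{21262} \approx -7.999$)
$W = 908$ ($W = 8 - \left(-501 + \left(\left(-243 + 22\right) - 178\right)\right) = 8 - \left(-501 - 399\right) = 8 - -900 = 8 + 900 = 908$)
$\left(W + K\right)^{2} = \left(908 - \frac{170075}{21262}\right)^{2} = \left(\frac{19135821}{21262}\right)^{2} = \frac{366179645344041}{452072644}$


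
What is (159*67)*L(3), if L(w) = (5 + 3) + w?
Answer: 117183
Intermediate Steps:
L(w) = 8 + w
(159*67)*L(3) = (159*67)*(8 + 3) = 10653*11 = 117183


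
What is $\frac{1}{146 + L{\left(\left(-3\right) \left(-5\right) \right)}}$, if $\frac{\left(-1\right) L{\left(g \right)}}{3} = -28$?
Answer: $\frac{1}{230} \approx 0.0043478$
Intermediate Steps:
$L{\left(g \right)} = 84$ ($L{\left(g \right)} = \left(-3\right) \left(-28\right) = 84$)
$\frac{1}{146 + L{\left(\left(-3\right) \left(-5\right) \right)}} = \frac{1}{146 + 84} = \frac{1}{230}$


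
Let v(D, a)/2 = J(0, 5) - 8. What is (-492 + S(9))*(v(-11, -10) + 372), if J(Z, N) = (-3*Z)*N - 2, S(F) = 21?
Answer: -165792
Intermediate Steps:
J(Z, N) = -2 - 3*N*Z (J(Z, N) = -3*N*Z - 2 = -2 - 3*N*Z)
v(D, a) = -20 (v(D, a) = 2*((-2 - 3*5*0) - 8) = 2*((-2 + 0) - 8) = 2*(-2 - 8) = 2*(-10) = -20)
(-492 + S(9))*(v(-11, -10) + 372) = (-492 + 21)*(-20 + 372) = -471*352 = -165792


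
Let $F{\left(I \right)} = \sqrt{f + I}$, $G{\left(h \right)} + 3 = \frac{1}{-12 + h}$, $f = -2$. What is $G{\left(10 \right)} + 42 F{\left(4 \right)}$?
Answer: $- \frac{7}{2} + 42 \sqrt{2} \approx 55.897$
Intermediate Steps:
$G{\left(h \right)} = -3 + \frac{1}{-12 + h}$
$F{\left(I \right)} = \sqrt{-2 + I}$
$G{\left(10 \right)} + 42 F{\left(4 \right)} = \frac{37 - 30}{-12 + 10} + 42 \sqrt{-2 + 4} = \frac{37 - 30}{-2} + 42 \sqrt{2} = \left(- \frac{1}{2}\right) 7 + 42 \sqrt{2} = - \frac{7}{2} + 42 \sqrt{2}$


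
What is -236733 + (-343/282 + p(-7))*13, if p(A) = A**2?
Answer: -66583531/282 ≈ -2.3611e+5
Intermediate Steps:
-236733 + (-343/282 + p(-7))*13 = -236733 + (-343/282 + (-7)**2)*13 = -236733 + (-343*1/282 + 49)*13 = -236733 + (-343/282 + 49)*13 = -236733 + (13475/282)*13 = -236733 + 175175/282 = -66583531/282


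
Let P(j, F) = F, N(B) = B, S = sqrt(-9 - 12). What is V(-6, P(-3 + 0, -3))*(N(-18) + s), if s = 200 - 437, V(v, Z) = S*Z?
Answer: 765*I*sqrt(21) ≈ 3505.7*I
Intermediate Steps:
S = I*sqrt(21) (S = sqrt(-21) = I*sqrt(21) ≈ 4.5826*I)
V(v, Z) = I*Z*sqrt(21) (V(v, Z) = (I*sqrt(21))*Z = I*Z*sqrt(21))
s = -237
V(-6, P(-3 + 0, -3))*(N(-18) + s) = (I*(-3)*sqrt(21))*(-18 - 237) = -3*I*sqrt(21)*(-255) = 765*I*sqrt(21)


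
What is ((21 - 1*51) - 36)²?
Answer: 4356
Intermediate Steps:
((21 - 1*51) - 36)² = ((21 - 51) - 36)² = (-30 - 36)² = (-66)² = 4356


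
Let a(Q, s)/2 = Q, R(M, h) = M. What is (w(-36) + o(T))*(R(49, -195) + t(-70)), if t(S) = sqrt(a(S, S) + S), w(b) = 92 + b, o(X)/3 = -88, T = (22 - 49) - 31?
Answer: -10192 - 208*I*sqrt(210) ≈ -10192.0 - 3014.2*I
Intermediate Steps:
T = -58 (T = -27 - 31 = -58)
o(X) = -264 (o(X) = 3*(-88) = -264)
a(Q, s) = 2*Q
t(S) = sqrt(3)*sqrt(S) (t(S) = sqrt(2*S + S) = sqrt(3*S) = sqrt(3)*sqrt(S))
(w(-36) + o(T))*(R(49, -195) + t(-70)) = ((92 - 36) - 264)*(49 + sqrt(3)*sqrt(-70)) = (56 - 264)*(49 + sqrt(3)*(I*sqrt(70))) = -208*(49 + I*sqrt(210)) = -10192 - 208*I*sqrt(210)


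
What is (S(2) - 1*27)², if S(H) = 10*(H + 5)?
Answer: 1849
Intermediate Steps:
S(H) = 50 + 10*H (S(H) = 10*(5 + H) = 50 + 10*H)
(S(2) - 1*27)² = ((50 + 10*2) - 1*27)² = ((50 + 20) - 27)² = (70 - 27)² = 43² = 1849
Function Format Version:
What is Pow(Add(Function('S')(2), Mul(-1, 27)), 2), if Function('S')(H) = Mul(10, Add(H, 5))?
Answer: 1849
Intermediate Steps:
Function('S')(H) = Add(50, Mul(10, H)) (Function('S')(H) = Mul(10, Add(5, H)) = Add(50, Mul(10, H)))
Pow(Add(Function('S')(2), Mul(-1, 27)), 2) = Pow(Add(Add(50, Mul(10, 2)), Mul(-1, 27)), 2) = Pow(Add(Add(50, 20), -27), 2) = Pow(Add(70, -27), 2) = Pow(43, 2) = 1849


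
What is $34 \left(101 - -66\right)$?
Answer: $5678$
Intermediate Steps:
$34 \left(101 - -66\right) = 34 \left(101 + \left(-11 + 77\right)\right) = 34 \left(101 + 66\right) = 34 \cdot 167 = 5678$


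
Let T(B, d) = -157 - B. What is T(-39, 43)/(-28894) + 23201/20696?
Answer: 336405911/298995112 ≈ 1.1251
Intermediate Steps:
T(-39, 43)/(-28894) + 23201/20696 = (-157 - 1*(-39))/(-28894) + 23201/20696 = (-157 + 39)*(-1/28894) + 23201*(1/20696) = -118*(-1/28894) + 23201/20696 = 59/14447 + 23201/20696 = 336405911/298995112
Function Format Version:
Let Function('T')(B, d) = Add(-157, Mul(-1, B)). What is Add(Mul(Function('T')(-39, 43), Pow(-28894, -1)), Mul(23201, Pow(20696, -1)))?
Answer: Rational(336405911, 298995112) ≈ 1.1251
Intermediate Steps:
Add(Mul(Function('T')(-39, 43), Pow(-28894, -1)), Mul(23201, Pow(20696, -1))) = Add(Mul(Add(-157, Mul(-1, -39)), Pow(-28894, -1)), Mul(23201, Pow(20696, -1))) = Add(Mul(Add(-157, 39), Rational(-1, 28894)), Mul(23201, Rational(1, 20696))) = Add(Mul(-118, Rational(-1, 28894)), Rational(23201, 20696)) = Add(Rational(59, 14447), Rational(23201, 20696)) = Rational(336405911, 298995112)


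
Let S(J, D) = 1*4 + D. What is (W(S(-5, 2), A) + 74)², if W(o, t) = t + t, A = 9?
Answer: 8464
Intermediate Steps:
S(J, D) = 4 + D
W(o, t) = 2*t
(W(S(-5, 2), A) + 74)² = (2*9 + 74)² = (18 + 74)² = 92² = 8464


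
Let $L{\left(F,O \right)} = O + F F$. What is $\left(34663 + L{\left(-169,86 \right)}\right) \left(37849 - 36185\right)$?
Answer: $105347840$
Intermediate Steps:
$L{\left(F,O \right)} = O + F^{2}$
$\left(34663 + L{\left(-169,86 \right)}\right) \left(37849 - 36185\right) = \left(34663 + \left(86 + \left(-169\right)^{2}\right)\right) \left(37849 - 36185\right) = \left(34663 + \left(86 + 28561\right)\right) 1664 = \left(34663 + 28647\right) 1664 = 63310 \cdot 1664 = 105347840$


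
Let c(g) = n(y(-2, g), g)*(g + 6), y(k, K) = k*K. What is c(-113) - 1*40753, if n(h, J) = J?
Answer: -28662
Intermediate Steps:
y(k, K) = K*k
c(g) = g*(6 + g) (c(g) = g*(g + 6) = g*(6 + g))
c(-113) - 1*40753 = -113*(6 - 113) - 1*40753 = -113*(-107) - 40753 = 12091 - 40753 = -28662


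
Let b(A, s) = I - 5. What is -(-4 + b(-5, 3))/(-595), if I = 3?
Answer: -6/595 ≈ -0.010084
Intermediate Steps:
b(A, s) = -2 (b(A, s) = 3 - 5 = -2)
-(-4 + b(-5, 3))/(-595) = -(-4 - 2)/(-595) = -1*(-6)*(-1/595) = 6*(-1/595) = -6/595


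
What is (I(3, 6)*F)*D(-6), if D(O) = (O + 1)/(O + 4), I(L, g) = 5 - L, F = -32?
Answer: -160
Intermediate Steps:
D(O) = (1 + O)/(4 + O)
(I(3, 6)*F)*D(-6) = ((5 - 1*3)*(-32))*((1 - 6)/(4 - 6)) = ((5 - 3)*(-32))*(-5/(-2)) = (2*(-32))*(-½*(-5)) = -64*5/2 = -160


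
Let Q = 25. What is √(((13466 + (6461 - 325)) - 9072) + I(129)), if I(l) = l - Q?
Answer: √10634 ≈ 103.12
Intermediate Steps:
I(l) = -25 + l (I(l) = l - 1*25 = l - 25 = -25 + l)
√(((13466 + (6461 - 325)) - 9072) + I(129)) = √(((13466 + (6461 - 325)) - 9072) + (-25 + 129)) = √(((13466 + 6136) - 9072) + 104) = √((19602 - 9072) + 104) = √(10530 + 104) = √10634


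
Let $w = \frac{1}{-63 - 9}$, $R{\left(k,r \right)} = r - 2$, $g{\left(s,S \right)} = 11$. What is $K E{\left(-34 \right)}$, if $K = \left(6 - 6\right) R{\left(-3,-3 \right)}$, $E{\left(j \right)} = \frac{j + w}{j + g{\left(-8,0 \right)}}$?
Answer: $0$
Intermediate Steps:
$R{\left(k,r \right)} = -2 + r$ ($R{\left(k,r \right)} = r - 2 = -2 + r$)
$w = - \frac{1}{72}$ ($w = \frac{1}{-72} = - \frac{1}{72} \approx -0.013889$)
$E{\left(j \right)} = \frac{- \frac{1}{72} + j}{11 + j}$ ($E{\left(j \right)} = \frac{j - \frac{1}{72}}{j + 11} = \frac{- \frac{1}{72} + j}{11 + j}$)
$K = 0$ ($K = \left(6 - 6\right) \left(-2 - 3\right) = 0 \left(-5\right) = 0$)
$K E{\left(-34 \right)} = 0 \frac{- \frac{1}{72} - 34}{11 - 34} = 0 \frac{1}{-23} \left(- \frac{2449}{72}\right) = 0 \left(\left(- \frac{1}{23}\right) \left(- \frac{2449}{72}\right)\right) = 0 \cdot \frac{2449}{1656} = 0$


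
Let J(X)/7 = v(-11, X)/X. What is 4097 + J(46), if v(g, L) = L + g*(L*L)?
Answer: 562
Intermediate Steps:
v(g, L) = L + g*L²
J(X) = 7 - 77*X (J(X) = 7*((X*(1 + X*(-11)))/X) = 7*((X*(1 - 11*X))/X) = 7*(1 - 11*X) = 7 - 77*X)
4097 + J(46) = 4097 + (7 - 77*46) = 4097 + (7 - 3542) = 4097 - 3535 = 562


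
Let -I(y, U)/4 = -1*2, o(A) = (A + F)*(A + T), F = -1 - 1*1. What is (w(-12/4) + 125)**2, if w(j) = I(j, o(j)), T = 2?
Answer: 17689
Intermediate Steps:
F = -2 (F = -1 - 1 = -2)
o(A) = (-2 + A)*(2 + A) (o(A) = (A - 2)*(A + 2) = (-2 + A)*(2 + A))
I(y, U) = 8 (I(y, U) = -(-4)*2 = -4*(-2) = 8)
w(j) = 8
(w(-12/4) + 125)**2 = (8 + 125)**2 = 133**2 = 17689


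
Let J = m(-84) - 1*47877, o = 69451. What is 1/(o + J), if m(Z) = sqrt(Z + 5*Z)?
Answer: 1541/33245570 - 3*I*sqrt(14)/232718990 ≈ 4.6352e-5 - 4.8234e-8*I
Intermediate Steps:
m(Z) = sqrt(6)*sqrt(Z) (m(Z) = sqrt(6*Z) = sqrt(6)*sqrt(Z))
J = -47877 + 6*I*sqrt(14) (J = sqrt(6)*sqrt(-84) - 1*47877 = sqrt(6)*(2*I*sqrt(21)) - 47877 = 6*I*sqrt(14) - 47877 = -47877 + 6*I*sqrt(14) ≈ -47877.0 + 22.45*I)
1/(o + J) = 1/(69451 + (-47877 + 6*I*sqrt(14))) = 1/(21574 + 6*I*sqrt(14))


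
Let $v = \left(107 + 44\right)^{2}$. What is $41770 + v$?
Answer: $64571$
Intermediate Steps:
$v = 22801$ ($v = 151^{2} = 22801$)
$41770 + v = 41770 + 22801 = 64571$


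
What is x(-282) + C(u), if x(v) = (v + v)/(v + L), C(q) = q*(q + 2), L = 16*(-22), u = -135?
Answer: 5692017/317 ≈ 17956.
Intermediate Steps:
L = -352
C(q) = q*(2 + q)
x(v) = 2*v/(-352 + v) (x(v) = (v + v)/(v - 352) = (2*v)/(-352 + v) = 2*v/(-352 + v))
x(-282) + C(u) = 2*(-282)/(-352 - 282) - 135*(2 - 135) = 2*(-282)/(-634) - 135*(-133) = 2*(-282)*(-1/634) + 17955 = 282/317 + 17955 = 5692017/317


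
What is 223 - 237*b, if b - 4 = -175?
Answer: 40750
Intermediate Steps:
b = -171 (b = 4 - 175 = -171)
223 - 237*b = 223 - 237*(-171) = 223 + 40527 = 40750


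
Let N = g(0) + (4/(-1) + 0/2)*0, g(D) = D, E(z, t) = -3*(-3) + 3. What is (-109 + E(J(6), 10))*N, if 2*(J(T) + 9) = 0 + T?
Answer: 0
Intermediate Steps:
J(T) = -9 + T/2 (J(T) = -9 + (0 + T)/2 = -9 + T/2)
E(z, t) = 12 (E(z, t) = 9 + 3 = 12)
N = 0 (N = 0 + (4/(-1) + 0/2)*0 = 0 + (4*(-1) + 0*(½))*0 = 0 + (-4 + 0)*0 = 0 - 4*0 = 0 + 0 = 0)
(-109 + E(J(6), 10))*N = (-109 + 12)*0 = -97*0 = 0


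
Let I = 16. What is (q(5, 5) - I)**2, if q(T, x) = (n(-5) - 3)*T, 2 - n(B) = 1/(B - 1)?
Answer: 14641/36 ≈ 406.69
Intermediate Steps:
n(B) = 2 - 1/(-1 + B) (n(B) = 2 - 1/(B - 1) = 2 - 1/(-1 + B))
q(T, x) = -5*T/6 (q(T, x) = ((-3 + 2*(-5))/(-1 - 5) - 3)*T = ((-3 - 10)/(-6) - 3)*T = (-1/6*(-13) - 3)*T = (13/6 - 3)*T = -5*T/6)
(q(5, 5) - I)**2 = (-5/6*5 - 1*16)**2 = (-25/6 - 16)**2 = (-121/6)**2 = 14641/36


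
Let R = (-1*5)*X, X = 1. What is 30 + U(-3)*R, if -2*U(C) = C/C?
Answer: 65/2 ≈ 32.500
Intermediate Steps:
U(C) = -1/2 (U(C) = -C/(2*C) = -1/2*1 = -1/2)
R = -5 (R = -1*5*1 = -5*1 = -5)
30 + U(-3)*R = 30 - 1/2*(-5) = 30 + 5/2 = 65/2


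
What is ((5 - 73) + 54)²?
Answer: 196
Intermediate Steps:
((5 - 73) + 54)² = (-68 + 54)² = (-14)² = 196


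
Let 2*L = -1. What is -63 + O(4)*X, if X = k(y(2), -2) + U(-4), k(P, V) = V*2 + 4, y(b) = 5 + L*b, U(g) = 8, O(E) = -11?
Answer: -151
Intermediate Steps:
L = -½ (L = (½)*(-1) = -½ ≈ -0.50000)
y(b) = 5 - b/2
k(P, V) = 4 + 2*V (k(P, V) = 2*V + 4 = 4 + 2*V)
X = 8 (X = (4 + 2*(-2)) + 8 = (4 - 4) + 8 = 0 + 8 = 8)
-63 + O(4)*X = -63 - 11*8 = -63 - 88 = -151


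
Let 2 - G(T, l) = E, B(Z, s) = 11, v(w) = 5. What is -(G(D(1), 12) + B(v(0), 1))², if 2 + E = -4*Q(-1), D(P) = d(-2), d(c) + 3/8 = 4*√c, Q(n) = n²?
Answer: -361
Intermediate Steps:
d(c) = -3/8 + 4*√c
D(P) = -3/8 + 4*I*√2 (D(P) = -3/8 + 4*√(-2) = -3/8 + 4*(I*√2) = -3/8 + 4*I*√2)
E = -6 (E = -2 - 4*(-1)² = -2 - 4*1 = -2 - 4 = -6)
G(T, l) = 8 (G(T, l) = 2 - 1*(-6) = 2 + 6 = 8)
-(G(D(1), 12) + B(v(0), 1))² = -(8 + 11)² = -1*19² = -1*361 = -361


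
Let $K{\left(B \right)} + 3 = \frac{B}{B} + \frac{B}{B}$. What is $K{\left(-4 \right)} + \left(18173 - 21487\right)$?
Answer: $-3315$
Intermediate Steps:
$K{\left(B \right)} = -1$ ($K{\left(B \right)} = -3 + \left(\frac{B}{B} + \frac{B}{B}\right) = -3 + \left(1 + 1\right) = -3 + 2 = -1$)
$K{\left(-4 \right)} + \left(18173 - 21487\right) = -1 + \left(18173 - 21487\right) = -1 - 3314 = -3315$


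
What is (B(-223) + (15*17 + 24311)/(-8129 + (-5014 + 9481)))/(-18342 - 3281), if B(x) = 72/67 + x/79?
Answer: 81956162/209558936909 ≈ 0.00039109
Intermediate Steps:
B(x) = 72/67 + x/79 (B(x) = 72*(1/67) + x*(1/79) = 72/67 + x/79)
(B(-223) + (15*17 + 24311)/(-8129 + (-5014 + 9481)))/(-18342 - 3281) = ((72/67 + (1/79)*(-223)) + (15*17 + 24311)/(-8129 + (-5014 + 9481)))/(-18342 - 3281) = ((72/67 - 223/79) + (255 + 24311)/(-8129 + 4467))/(-21623) = (-9253/5293 + 24566/(-3662))*(-1/21623) = (-9253/5293 + 24566*(-1/3662))*(-1/21623) = (-9253/5293 - 12283/1831)*(-1/21623) = -81956162/9691483*(-1/21623) = 81956162/209558936909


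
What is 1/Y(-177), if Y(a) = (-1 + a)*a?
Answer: 1/31506 ≈ 3.1740e-5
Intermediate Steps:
Y(a) = a*(-1 + a)
1/Y(-177) = 1/(-177*(-1 - 177)) = 1/(-177*(-178)) = 1/31506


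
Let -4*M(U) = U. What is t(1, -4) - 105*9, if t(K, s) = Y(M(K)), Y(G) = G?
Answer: -3781/4 ≈ -945.25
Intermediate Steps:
M(U) = -U/4
t(K, s) = -K/4
t(1, -4) - 105*9 = -¼*1 - 105*9 = -¼ - 945 = -3781/4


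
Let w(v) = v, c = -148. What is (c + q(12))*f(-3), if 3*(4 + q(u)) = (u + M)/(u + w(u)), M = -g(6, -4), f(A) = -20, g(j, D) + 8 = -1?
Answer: 18205/6 ≈ 3034.2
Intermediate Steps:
g(j, D) = -9 (g(j, D) = -8 - 1 = -9)
M = 9 (M = -1*(-9) = 9)
q(u) = -4 + (9 + u)/(6*u) (q(u) = -4 + ((u + 9)/(u + u))/3 = -4 + ((9 + u)/((2*u)))/3 = -4 + ((9 + u)*(1/(2*u)))/3 = -4 + ((9 + u)/(2*u))/3 = -4 + (9 + u)/(6*u))
(c + q(12))*f(-3) = (-148 + (1/6)*(9 - 23*12)/12)*(-20) = (-148 + (1/6)*(1/12)*(9 - 276))*(-20) = (-148 + (1/6)*(1/12)*(-267))*(-20) = (-148 - 89/24)*(-20) = -3641/24*(-20) = 18205/6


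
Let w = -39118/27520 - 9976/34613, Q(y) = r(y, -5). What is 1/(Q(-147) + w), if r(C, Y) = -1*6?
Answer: -476274880/3671914707 ≈ -0.12971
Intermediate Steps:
r(C, Y) = -6
Q(y) = -6
w = -814265427/476274880 (w = -39118*1/27520 - 9976*1/34613 = -19559/13760 - 9976/34613 = -814265427/476274880 ≈ -1.7097)
1/(Q(-147) + w) = 1/(-6 - 814265427/476274880) = 1/(-3671914707/476274880) = -476274880/3671914707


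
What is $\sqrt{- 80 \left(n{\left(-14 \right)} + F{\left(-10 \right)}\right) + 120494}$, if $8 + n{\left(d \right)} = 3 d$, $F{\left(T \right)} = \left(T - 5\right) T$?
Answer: $\sqrt{112494} \approx 335.4$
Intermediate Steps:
$F{\left(T \right)} = T \left(-5 + T\right)$ ($F{\left(T \right)} = \left(-5 + T\right) T = T \left(-5 + T\right)$)
$n{\left(d \right)} = -8 + 3 d$
$\sqrt{- 80 \left(n{\left(-14 \right)} + F{\left(-10 \right)}\right) + 120494} = \sqrt{- 80 \left(\left(-8 + 3 \left(-14\right)\right) - 10 \left(-5 - 10\right)\right) + 120494} = \sqrt{- 80 \left(\left(-8 - 42\right) - -150\right) + 120494} = \sqrt{- 80 \left(-50 + 150\right) + 120494} = \sqrt{\left(-80\right) 100 + 120494} = \sqrt{-8000 + 120494} = \sqrt{112494}$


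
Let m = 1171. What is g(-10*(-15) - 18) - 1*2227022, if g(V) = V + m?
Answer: -2225719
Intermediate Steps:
g(V) = 1171 + V (g(V) = V + 1171 = 1171 + V)
g(-10*(-15) - 18) - 1*2227022 = (1171 + (-10*(-15) - 18)) - 1*2227022 = (1171 + (150 - 18)) - 2227022 = (1171 + 132) - 2227022 = 1303 - 2227022 = -2225719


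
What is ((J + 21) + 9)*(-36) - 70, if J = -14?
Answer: -646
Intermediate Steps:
((J + 21) + 9)*(-36) - 70 = ((-14 + 21) + 9)*(-36) - 70 = (7 + 9)*(-36) - 70 = 16*(-36) - 70 = -576 - 70 = -646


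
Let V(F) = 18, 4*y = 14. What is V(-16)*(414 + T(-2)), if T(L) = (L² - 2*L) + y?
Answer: 7659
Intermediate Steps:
y = 7/2 (y = (¼)*14 = 7/2 ≈ 3.5000)
T(L) = 7/2 + L² - 2*L (T(L) = (L² - 2*L) + 7/2 = 7/2 + L² - 2*L)
V(-16)*(414 + T(-2)) = 18*(414 + (7/2 + (-2)² - 2*(-2))) = 18*(414 + (7/2 + 4 + 4)) = 18*(414 + 23/2) = 18*(851/2) = 7659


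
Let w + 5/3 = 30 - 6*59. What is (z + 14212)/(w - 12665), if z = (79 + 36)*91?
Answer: -74031/38972 ≈ -1.8996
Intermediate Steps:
z = 10465 (z = 115*91 = 10465)
w = -977/3 (w = -5/3 + (30 - 6*59) = -5/3 + (30 - 354) = -5/3 - 324 = -977/3 ≈ -325.67)
(z + 14212)/(w - 12665) = (10465 + 14212)/(-977/3 - 12665) = 24677/(-38972/3) = 24677*(-3/38972) = -74031/38972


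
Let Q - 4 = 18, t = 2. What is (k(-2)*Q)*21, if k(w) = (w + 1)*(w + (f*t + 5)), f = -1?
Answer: -462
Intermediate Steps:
Q = 22 (Q = 4 + 18 = 22)
k(w) = (1 + w)*(3 + w) (k(w) = (w + 1)*(w + (-1*2 + 5)) = (1 + w)*(w + (-2 + 5)) = (1 + w)*(w + 3) = (1 + w)*(3 + w))
(k(-2)*Q)*21 = ((3 + (-2)**2 + 4*(-2))*22)*21 = ((3 + 4 - 8)*22)*21 = -1*22*21 = -22*21 = -462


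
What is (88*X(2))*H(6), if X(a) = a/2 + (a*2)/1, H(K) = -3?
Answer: -1320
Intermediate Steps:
X(a) = 5*a/2 (X(a) = a*(½) + (2*a)*1 = a/2 + 2*a = 5*a/2)
(88*X(2))*H(6) = (88*((5/2)*2))*(-3) = (88*5)*(-3) = 440*(-3) = -1320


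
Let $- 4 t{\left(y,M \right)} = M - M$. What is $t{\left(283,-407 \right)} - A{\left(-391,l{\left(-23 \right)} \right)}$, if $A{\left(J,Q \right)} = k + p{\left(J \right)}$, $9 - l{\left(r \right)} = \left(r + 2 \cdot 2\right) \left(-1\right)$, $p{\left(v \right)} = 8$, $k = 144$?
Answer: $-152$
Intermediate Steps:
$t{\left(y,M \right)} = 0$ ($t{\left(y,M \right)} = - \frac{M - M}{4} = \left(- \frac{1}{4}\right) 0 = 0$)
$l{\left(r \right)} = 13 + r$ ($l{\left(r \right)} = 9 - \left(r + 2 \cdot 2\right) \left(-1\right) = 9 - \left(r + 4\right) \left(-1\right) = 9 - \left(4 + r\right) \left(-1\right) = 9 - \left(-4 - r\right) = 9 + \left(4 + r\right) = 13 + r$)
$A{\left(J,Q \right)} = 152$ ($A{\left(J,Q \right)} = 144 + 8 = 152$)
$t{\left(283,-407 \right)} - A{\left(-391,l{\left(-23 \right)} \right)} = 0 - 152 = -152$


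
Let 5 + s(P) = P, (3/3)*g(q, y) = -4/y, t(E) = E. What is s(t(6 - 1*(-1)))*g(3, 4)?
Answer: -2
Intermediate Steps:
g(q, y) = -4/y
s(P) = -5 + P
s(t(6 - 1*(-1)))*g(3, 4) = (-5 + (6 - 1*(-1)))*(-4/4) = (-5 + (6 + 1))*(-4*1/4) = (-5 + 7)*(-1) = 2*(-1) = -2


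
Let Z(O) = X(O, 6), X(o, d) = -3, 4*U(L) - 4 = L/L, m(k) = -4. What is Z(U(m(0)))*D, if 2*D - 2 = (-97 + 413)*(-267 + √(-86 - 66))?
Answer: 126555 - 948*I*√38 ≈ 1.2656e+5 - 5843.9*I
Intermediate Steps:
U(L) = 5/4 (U(L) = 1 + (L/L)/4 = 1 + (¼)*1 = 1 + ¼ = 5/4)
Z(O) = -3
D = -42185 + 316*I*√38 (D = 1 + ((-97 + 413)*(-267 + √(-86 - 66)))/2 = 1 + (316*(-267 + √(-152)))/2 = 1 + (316*(-267 + 2*I*√38))/2 = 1 + (-84372 + 632*I*√38)/2 = 1 + (-42186 + 316*I*√38) = -42185 + 316*I*√38 ≈ -42185.0 + 1948.0*I)
Z(U(m(0)))*D = -3*(-42185 + 316*I*√38) = 126555 - 948*I*√38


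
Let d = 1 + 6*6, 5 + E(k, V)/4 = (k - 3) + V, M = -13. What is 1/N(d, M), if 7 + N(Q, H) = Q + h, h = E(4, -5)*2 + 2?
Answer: -1/40 ≈ -0.025000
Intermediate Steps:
E(k, V) = -32 + 4*V + 4*k (E(k, V) = -20 + 4*((k - 3) + V) = -20 + 4*((-3 + k) + V) = -20 + 4*(-3 + V + k) = -20 + (-12 + 4*V + 4*k) = -32 + 4*V + 4*k)
h = -70 (h = (-32 + 4*(-5) + 4*4)*2 + 2 = (-32 - 20 + 16)*2 + 2 = -36*2 + 2 = -72 + 2 = -70)
d = 37 (d = 1 + 36 = 37)
N(Q, H) = -77 + Q (N(Q, H) = -7 + (Q - 70) = -7 + (-70 + Q) = -77 + Q)
1/N(d, M) = 1/(-77 + 37) = 1/(-40) = -1/40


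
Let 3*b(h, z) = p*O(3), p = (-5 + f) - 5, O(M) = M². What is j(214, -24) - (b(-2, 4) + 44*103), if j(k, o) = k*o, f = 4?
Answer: -9650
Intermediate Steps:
p = -6 (p = (-5 + 4) - 5 = -1 - 5 = -6)
b(h, z) = -18 (b(h, z) = (-6*3²)/3 = (-6*9)/3 = (⅓)*(-54) = -18)
j(214, -24) - (b(-2, 4) + 44*103) = 214*(-24) - (-18 + 44*103) = -5136 - (-18 + 4532) = -5136 - 1*4514 = -5136 - 4514 = -9650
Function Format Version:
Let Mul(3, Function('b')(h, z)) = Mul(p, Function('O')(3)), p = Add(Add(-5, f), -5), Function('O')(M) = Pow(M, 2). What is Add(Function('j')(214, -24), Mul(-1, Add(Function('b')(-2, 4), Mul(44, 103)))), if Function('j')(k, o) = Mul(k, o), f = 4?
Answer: -9650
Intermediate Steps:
p = -6 (p = Add(Add(-5, 4), -5) = Add(-1, -5) = -6)
Function('b')(h, z) = -18 (Function('b')(h, z) = Mul(Rational(1, 3), Mul(-6, Pow(3, 2))) = Mul(Rational(1, 3), Mul(-6, 9)) = Mul(Rational(1, 3), -54) = -18)
Add(Function('j')(214, -24), Mul(-1, Add(Function('b')(-2, 4), Mul(44, 103)))) = Add(Mul(214, -24), Mul(-1, Add(-18, Mul(44, 103)))) = Add(-5136, Mul(-1, Add(-18, 4532))) = Add(-5136, Mul(-1, 4514)) = Add(-5136, -4514) = -9650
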